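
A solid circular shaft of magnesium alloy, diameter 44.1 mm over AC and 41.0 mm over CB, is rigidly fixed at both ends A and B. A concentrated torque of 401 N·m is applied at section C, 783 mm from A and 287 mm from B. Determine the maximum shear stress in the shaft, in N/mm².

Compatibility: T_A·a/J_AC = T_B·b/J_CB with T_A + T_B = T₀.
J_AC = 3.71×10^-7 m⁴, J_CB = 2.77×10^-7 m⁴, so T_A = T₀·(J_AC/a)/((J_AC/a)+(J_CB/b)) = 132.0 N·m, T_B = 269.0 N·m.
τ in each portion: τ_AC = 7.84×10^6 Pa, τ_CB = 1.99×10^7 Pa; maximum is in CB.
τ_max = T_CB·r/J = 269.0·0.0205/2.77×10^-7 = 1.988×10^7 Pa.

19.9 N/mm²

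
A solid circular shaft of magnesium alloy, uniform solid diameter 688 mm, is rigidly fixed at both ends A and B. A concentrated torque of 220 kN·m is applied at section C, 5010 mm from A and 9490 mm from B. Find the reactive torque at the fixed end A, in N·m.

144000 N·m

With uniform GJ and both ends fixed, compatibility θ_AC = θ_CB gives T_A·a = T_B·b, together with T_A + T_B = T₀.
T_A = T₀·b/(a+b) = 220000·9490/14500 = 144000 N·m; T_B = 76010 N·m.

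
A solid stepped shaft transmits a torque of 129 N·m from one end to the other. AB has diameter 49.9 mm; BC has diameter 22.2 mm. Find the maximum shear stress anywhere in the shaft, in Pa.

6.00e7 Pa

Under the same torque, τ_max = 16T/(πd³) is largest where d is smallest — segment BC (d = 22.2 mm).
τ_max = 16·129.0/(π·(0.0222)³) = 6.005×10^7 Pa.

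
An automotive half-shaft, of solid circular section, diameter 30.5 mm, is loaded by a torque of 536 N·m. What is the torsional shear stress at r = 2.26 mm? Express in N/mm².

14.3 N/mm²

J = πd⁴/32 = π(0.0305)⁴/32 = 8.496×10^-8 m⁴.
Shear stress varies linearly with radius: τ = T·r/J = 536.0 × 0.00226 / 8.496×10^-8 = 1.426×10^7 Pa.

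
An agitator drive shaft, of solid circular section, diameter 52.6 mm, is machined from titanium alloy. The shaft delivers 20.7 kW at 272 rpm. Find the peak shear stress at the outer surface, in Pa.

2.54e7 Pa

ω = 2π·272/60 = 28.48 rad/s, so T = P/ω = 20.7×10³ / 28.48 = 726.7 N·m.
J = πd⁴/32 = π(0.0526)⁴/32 = 7.515×10^-7 m⁴.
τ_max = T·r/J = 726.7 × 0.0263 / 7.515×10^-7 = 2.543×10^7 Pa.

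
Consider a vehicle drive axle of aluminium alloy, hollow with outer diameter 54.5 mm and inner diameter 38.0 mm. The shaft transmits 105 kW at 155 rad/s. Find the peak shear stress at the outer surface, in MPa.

ω = 155 rad/s, so T = P/ω = 105×10³ / 155.0 = 677.4 N·m.
J = π(d_o⁴ − d_i⁴)/32 = π(0.0545⁴ − 0.0380⁴)/32 = 6.614×10^-7 m⁴.
τ_max = T·r/J = 677.4 × 0.0272 / 6.614×10^-7 = 2.791×10^7 Pa.

27.9 MPa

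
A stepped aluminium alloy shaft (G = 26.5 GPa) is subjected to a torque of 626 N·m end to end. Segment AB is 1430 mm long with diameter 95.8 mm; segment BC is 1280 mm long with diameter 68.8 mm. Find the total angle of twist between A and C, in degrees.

J_AB = π(0.0958)⁴/32 = 8.27×10^-6 m⁴; J_BC = π(0.0688)⁴/32 = 2.20×10^-6 m⁴.
θ = (T/G)·Σ L_i/J_i = (626.0/26.5×10⁹)·(1.43/8.27×10^-6 + 1.28/2.20×10^-6) = 0.01783 rad.

1.02°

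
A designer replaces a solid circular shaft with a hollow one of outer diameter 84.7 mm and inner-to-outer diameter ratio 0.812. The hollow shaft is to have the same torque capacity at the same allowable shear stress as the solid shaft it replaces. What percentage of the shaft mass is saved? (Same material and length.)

Equal τ_max and T ⇒ the solid shaft needs d_s³ = d_o³(1−k⁴), so d_s = 84.7·(1−0.812⁴)^(1/3) = 70.03 mm.
Area ratio A_h/A_s = d_o²(1−k²)/d_s² = (1−k²)/(1−k⁴)^(2/3) = 0.4983.
Mass saving = 1 − 0.4983 = 50.2 %.

50.2 %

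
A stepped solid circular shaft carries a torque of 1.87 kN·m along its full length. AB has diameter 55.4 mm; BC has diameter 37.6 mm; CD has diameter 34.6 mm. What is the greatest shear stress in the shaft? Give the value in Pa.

2.30e8 Pa

Under the same torque, τ_max = 16T/(πd³) is largest where d is smallest — segment CD (d = 34.6 mm).
τ_max = 16·1870/(π·(0.0346)³) = 2.299×10^8 Pa.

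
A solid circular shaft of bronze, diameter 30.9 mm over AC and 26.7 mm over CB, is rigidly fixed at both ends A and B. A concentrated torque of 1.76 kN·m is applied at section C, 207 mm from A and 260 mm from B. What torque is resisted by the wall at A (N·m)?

Compatibility: T_A·a/J_AC = T_B·b/J_CB with T_A + T_B = T₀.
J_AC = 8.95×10^-8 m⁴, J_CB = 4.99×10^-8 m⁴, so T_A = T₀·(J_AC/a)/((J_AC/a)+(J_CB/b)) = 1219 N·m, T_B = 541.0 N·m.

1220 N·m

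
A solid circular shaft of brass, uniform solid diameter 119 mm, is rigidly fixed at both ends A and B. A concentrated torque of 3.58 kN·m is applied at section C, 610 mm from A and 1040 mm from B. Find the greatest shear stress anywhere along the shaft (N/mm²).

With uniform GJ and both ends fixed, compatibility θ_AC = θ_CB gives T_A·a = T_B·b, together with T_A + T_B = T₀.
T_A = T₀·b/(a+b) = 3580·1040/1650 = 2256 N·m; T_B = 1324 N·m.
τ in each portion: τ_AC = 6.82×10^6 Pa, τ_CB = 4.00×10^6 Pa; maximum is in AC.
τ_max = T_AC·r/J = 2256·0.0595/1.97×10^-5 = 6.820×10^6 Pa.

6.82 N/mm²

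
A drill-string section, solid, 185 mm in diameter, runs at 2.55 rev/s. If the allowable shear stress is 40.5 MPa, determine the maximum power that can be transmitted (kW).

J = πd⁴/32 = π(0.185)⁴/32 = 1.150×10^-4 m⁴.
T_max = τ_allow·J/r = 4.05×10^7 × 1.150×10^-4 / 0.0925 = 50350 N·m.
ω = 2π·2.55 = 16.02 rad/s, so P_max = T_max·ω = 8.067×10^5 W.

807 kW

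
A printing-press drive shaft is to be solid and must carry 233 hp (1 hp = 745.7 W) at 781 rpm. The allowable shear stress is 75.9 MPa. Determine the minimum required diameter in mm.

52.2 mm

ω = 2π·781/60 = 81.79 rad/s, so T = P/ω = 233×745.7 / 81.79 = 2124 N·m.
For a solid shaft τ_max = 16T/(πd³), so d = (16T/(π τ_allow))^(1/3) = (16·2124/(π·7.59×10^7))^(1/3) = 0.05224 m.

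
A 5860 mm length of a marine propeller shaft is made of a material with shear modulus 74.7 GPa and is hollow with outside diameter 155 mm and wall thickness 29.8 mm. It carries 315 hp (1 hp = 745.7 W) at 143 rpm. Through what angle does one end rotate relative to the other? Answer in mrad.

ω = 2π·143/60 = 14.97 rad/s, so T = P/ω = 315×745.7 / 14.97 = 15690 N·m.
J = π(d_o⁴ − d_i⁴)/32 = π(0.155⁴ − 0.0954⁴)/32 = 4.853×10^-5 m⁴.
θ = T·L/(G·J) = 15690 × 5.86 / (74.7×10⁹ × 4.853×10^-5) = 0.02535 rad.

25.4 mrad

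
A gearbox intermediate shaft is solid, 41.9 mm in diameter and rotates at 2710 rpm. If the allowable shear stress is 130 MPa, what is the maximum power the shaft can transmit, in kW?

J = πd⁴/32 = π(0.0419)⁴/32 = 3.026×10^-7 m⁴.
T_max = τ_allow·J/r = 1.30×10^8 × 3.026×10^-7 / 0.0209 = 1878 N·m.
ω = 2π·2710/60 = 283.8 rad/s, so P_max = T_max·ω = 5.329×10^5 W.

533 kW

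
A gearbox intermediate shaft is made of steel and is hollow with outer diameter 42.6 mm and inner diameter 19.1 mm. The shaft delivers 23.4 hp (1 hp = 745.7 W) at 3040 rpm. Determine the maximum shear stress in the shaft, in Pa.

ω = 2π·3040/60 = 318.3 rad/s, so T = P/ω = 23.4×745.7 / 318.3 = 54.81 N·m.
J = π(d_o⁴ − d_i⁴)/32 = π(0.0426⁴ − 0.0191⁴)/32 = 3.103×10^-7 m⁴.
τ_max = T·r/J = 54.81 × 0.0213 / 3.103×10^-7 = 3.763×10^6 Pa.

3.76e6 Pa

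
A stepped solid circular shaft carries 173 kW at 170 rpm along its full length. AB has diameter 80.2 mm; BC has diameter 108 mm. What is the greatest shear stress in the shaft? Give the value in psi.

13900 psi

ω = 2π·170/60 = 17.80 rad/s, so T = P/ω = 173×10³ / 17.80 = 9718 N·m.
Under the same torque, τ_max = 16T/(πd³) is largest where d is smallest — segment AB (d = 80.2 mm).
τ_max = 16·9718/(π·(0.0802)³) = 9.594×10^7 Pa.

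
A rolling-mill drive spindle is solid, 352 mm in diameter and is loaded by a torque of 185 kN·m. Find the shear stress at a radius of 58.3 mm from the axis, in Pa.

J = πd⁴/32 = π(0.352)⁴/32 = 1.507×10^-3 m⁴.
Shear stress varies linearly with radius: τ = T·r/J = 185000 × 0.0583 / 1.507×10^-3 = 7.156×10^6 Pa.

7.16e6 Pa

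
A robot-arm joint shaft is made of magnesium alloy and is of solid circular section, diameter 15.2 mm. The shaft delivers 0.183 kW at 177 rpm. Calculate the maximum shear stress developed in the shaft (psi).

ω = 2π·177/60 = 18.54 rad/s, so T = P/ω = 0.183×10³ / 18.54 = 9.873 N·m.
J = πd⁴/32 = π(0.0152)⁴/32 = 5.241×10^-9 m⁴.
τ_max = T·r/J = 9.873 × 0.00760 / 5.241×10^-9 = 1.432×10^7 Pa.

2080 psi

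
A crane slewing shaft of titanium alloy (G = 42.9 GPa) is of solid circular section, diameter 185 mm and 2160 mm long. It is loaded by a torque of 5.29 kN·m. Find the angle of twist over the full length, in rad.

0.00232 rad

J = πd⁴/32 = π(0.185)⁴/32 = 1.150×10^-4 m⁴.
θ = T·L/(G·J) = 5290 × 2.16 / (42.9×10⁹ × 1.150×10^-4) = 2.316×10^-3 rad.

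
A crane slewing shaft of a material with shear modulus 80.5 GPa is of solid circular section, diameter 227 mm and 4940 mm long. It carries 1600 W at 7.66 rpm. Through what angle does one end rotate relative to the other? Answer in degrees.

ω = 2π·7.66/60 = 0.8022 rad/s, so T = P/ω = 1600 / 0.8022 = 1995 N·m.
J = πd⁴/32 = π(0.227)⁴/32 = 2.607×10^-4 m⁴.
θ = T·L/(G·J) = 1995 × 4.94 / (80.5×10⁹ × 2.607×10^-4) = 4.696×10^-4 rad.

0.0269°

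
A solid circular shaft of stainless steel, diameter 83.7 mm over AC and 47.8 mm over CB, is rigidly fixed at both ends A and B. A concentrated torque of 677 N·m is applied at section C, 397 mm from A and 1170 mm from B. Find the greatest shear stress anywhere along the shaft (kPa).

Compatibility: T_A·a/J_AC = T_B·b/J_CB with T_A + T_B = T₀.
J_AC = 4.82×10^-6 m⁴, J_CB = 5.13×10^-7 m⁴, so T_A = T₀·(J_AC/a)/((J_AC/a)+(J_CB/b)) = 653.4 N·m, T_B = 23.58 N·m.
τ in each portion: τ_AC = 5.68×10^6 Pa, τ_CB = 1.10×10^6 Pa; maximum is in AC.
τ_max = T_AC·r/J = 653.4·0.0418/4.82×10^-6 = 5.675×10^6 Pa.

5680 kPa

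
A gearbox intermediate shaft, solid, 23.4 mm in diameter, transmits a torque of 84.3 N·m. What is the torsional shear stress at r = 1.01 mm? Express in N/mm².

2.89 N/mm²

J = πd⁴/32 = π(0.0234)⁴/32 = 2.943×10^-8 m⁴.
Shear stress varies linearly with radius: τ = T·r/J = 84.30 × 0.00101 / 2.943×10^-8 = 2.893×10^6 Pa.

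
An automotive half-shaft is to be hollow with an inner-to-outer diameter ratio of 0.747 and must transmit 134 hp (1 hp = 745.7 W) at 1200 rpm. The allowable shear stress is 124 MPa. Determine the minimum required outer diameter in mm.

ω = 2π·1200/60 = 125.7 rad/s, so T = P/ω = 134×745.7 / 125.7 = 795.2 N·m.
For a hollow shaft with d_i/d_o = 0.747: τ_max = 16T/(π d_o³ (1−k⁴)), so d_o = [16T/(π τ_allow (1−k⁴))]^(1/3) = [16·795.2/(π·1.24×10^8·0.6886)]^(1/3) = 0.03620 m.

36.2 mm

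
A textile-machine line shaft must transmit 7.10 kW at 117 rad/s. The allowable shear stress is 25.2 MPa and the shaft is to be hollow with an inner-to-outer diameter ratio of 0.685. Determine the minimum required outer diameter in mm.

ω = 117 rad/s, so T = P/ω = 7.10×10³ / 117.0 = 60.68 N·m.
For a hollow shaft with d_i/d_o = 0.685: τ_max = 16T/(π d_o³ (1−k⁴)), so d_o = [16T/(π τ_allow (1−k⁴))]^(1/3) = [16·60.68/(π·2.52×10^7·0.7798)]^(1/3) = 0.02505 m.

25.1 mm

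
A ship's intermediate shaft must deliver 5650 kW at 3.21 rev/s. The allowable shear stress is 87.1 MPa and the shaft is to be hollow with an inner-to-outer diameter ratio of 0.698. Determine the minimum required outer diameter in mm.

278 mm

ω = 2π·3.21 = 20.17 rad/s, so T = P/ω = 5650×10³ / 20.17 = 280100 N·m.
For a hollow shaft with d_i/d_o = 0.698: τ_max = 16T/(π d_o³ (1−k⁴)), so d_o = [16T/(π τ_allow (1−k⁴))]^(1/3) = [16·280100/(π·8.71×10^7·0.7626)]^(1/3) = 0.2780 m.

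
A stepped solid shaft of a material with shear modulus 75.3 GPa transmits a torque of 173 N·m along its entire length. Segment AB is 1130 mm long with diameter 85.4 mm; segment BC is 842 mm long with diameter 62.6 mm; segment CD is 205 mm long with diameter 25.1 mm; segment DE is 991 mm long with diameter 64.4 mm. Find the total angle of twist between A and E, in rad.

0.0152 rad

J_AB = π(0.0854)⁴/32 = 5.22×10^-6 m⁴; J_BC = π(0.0626)⁴/32 = 1.51×10^-6 m⁴; J_CD = π(0.0251)⁴/32 = 3.90×10^-8 m⁴; J_DE = π(0.0644)⁴/32 = 1.69×10^-6 m⁴.
θ = (T/G)·Σ L_i/J_i = (173.0/75.3×10⁹)·(1.13/5.22×10^-6 + 0.842/1.51×10^-6 + 0.205/3.90×10^-8 + 0.991/1.69×10^-6) = 0.01522 rad.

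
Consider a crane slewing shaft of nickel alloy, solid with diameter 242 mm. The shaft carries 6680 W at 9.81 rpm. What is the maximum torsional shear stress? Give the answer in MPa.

2.34 MPa

ω = 2π·9.81/60 = 1.027 rad/s, so T = P/ω = 6680 / 1.027 = 6502 N·m.
J = πd⁴/32 = π(0.242)⁴/32 = 3.367×10^-4 m⁴.
τ_max = T·r/J = 6502 × 0.121 / 3.367×10^-4 = 2.337×10^6 Pa.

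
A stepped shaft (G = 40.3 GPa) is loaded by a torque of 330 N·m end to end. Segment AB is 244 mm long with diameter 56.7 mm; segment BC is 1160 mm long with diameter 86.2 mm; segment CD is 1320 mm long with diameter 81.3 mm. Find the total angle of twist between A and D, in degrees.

J_AB = π(0.0567)⁴/32 = 1.01×10^-6 m⁴; J_BC = π(0.0862)⁴/32 = 5.42×10^-6 m⁴; J_CD = π(0.0813)⁴/32 = 4.29×10^-6 m⁴.
θ = (T/G)·Σ L_i/J_i = (330.0/40.3×10⁹)·(0.244/1.01×10^-6 + 1.16/5.42×10^-6 + 1.32/4.29×10^-6) = 6.242×10^-3 rad.

0.358°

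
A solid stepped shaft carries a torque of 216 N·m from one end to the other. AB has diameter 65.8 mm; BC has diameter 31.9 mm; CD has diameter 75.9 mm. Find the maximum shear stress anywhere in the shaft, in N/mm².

33.9 N/mm²

Under the same torque, τ_max = 16T/(πd³) is largest where d is smallest — segment BC (d = 31.9 mm).
τ_max = 16·216.0/(π·(0.0319)³) = 3.389×10^7 Pa.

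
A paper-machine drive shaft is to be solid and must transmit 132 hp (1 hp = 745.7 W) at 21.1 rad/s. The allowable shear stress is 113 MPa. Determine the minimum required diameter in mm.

ω = 21.1 rad/s, so T = P/ω = 132×745.7 / 21.10 = 4665 N·m.
For a solid shaft τ_max = 16T/(πd³), so d = (16T/(π τ_allow))^(1/3) = (16·4665/(π·1.13×10^8))^(1/3) = 0.05946 m.

59.5 mm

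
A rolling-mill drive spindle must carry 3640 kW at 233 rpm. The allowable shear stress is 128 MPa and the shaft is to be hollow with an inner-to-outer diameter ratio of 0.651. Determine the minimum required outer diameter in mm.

193 mm

ω = 2π·233/60 = 24.40 rad/s, so T = P/ω = 3640×10³ / 24.40 = 149200 N·m.
For a hollow shaft with d_i/d_o = 0.651: τ_max = 16T/(π d_o³ (1−k⁴)), so d_o = [16T/(π τ_allow (1−k⁴))]^(1/3) = [16·149200/(π·1.28×10^8·0.8204)]^(1/3) = 0.1934 m.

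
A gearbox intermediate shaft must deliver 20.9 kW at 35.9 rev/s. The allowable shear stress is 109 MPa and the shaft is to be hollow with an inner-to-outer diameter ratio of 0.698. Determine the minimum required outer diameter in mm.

ω = 2π·35.9 = 225.6 rad/s, so T = P/ω = 20.9×10³ / 225.6 = 92.66 N·m.
For a hollow shaft with d_i/d_o = 0.698: τ_max = 16T/(π d_o³ (1−k⁴)), so d_o = [16T/(π τ_allow (1−k⁴))]^(1/3) = [16·92.66/(π·1.09×10^8·0.7626)]^(1/3) = 0.01784 m.

17.8 mm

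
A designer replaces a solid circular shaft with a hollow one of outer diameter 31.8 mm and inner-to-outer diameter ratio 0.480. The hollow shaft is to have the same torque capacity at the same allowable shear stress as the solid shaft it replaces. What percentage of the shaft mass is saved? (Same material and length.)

20.2 %

Equal τ_max and T ⇒ the solid shaft needs d_s³ = d_o³(1−k⁴), so d_s = 31.8·(1−0.480⁴)^(1/3) = 31.23 mm.
Area ratio A_h/A_s = d_o²(1−k²)/d_s² = (1−k²)/(1−k⁴)^(2/3) = 0.7981.
Mass saving = 1 − 0.7981 = 20.2 %.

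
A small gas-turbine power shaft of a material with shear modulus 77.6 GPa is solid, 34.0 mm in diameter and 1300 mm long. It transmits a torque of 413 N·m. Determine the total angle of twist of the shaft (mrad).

52.7 mrad

J = πd⁴/32 = π(0.0340)⁴/32 = 1.312×10^-7 m⁴.
θ = T·L/(G·J) = 413.0 × 1.30 / (77.6×10⁹ × 1.312×10^-7) = 0.05274 rad.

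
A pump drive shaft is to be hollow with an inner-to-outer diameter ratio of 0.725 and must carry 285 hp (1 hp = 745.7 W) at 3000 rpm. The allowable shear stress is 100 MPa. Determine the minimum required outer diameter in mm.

ω = 2π·3000/60 = 314.2 rad/s, so T = P/ω = 285×745.7 / 314.2 = 676.5 N·m.
For a hollow shaft with d_i/d_o = 0.725: τ_max = 16T/(π d_o³ (1−k⁴)), so d_o = [16T/(π τ_allow (1−k⁴))]^(1/3) = [16·676.5/(π·1.00×10^8·0.7237)]^(1/3) = 0.03624 m.

36.2 mm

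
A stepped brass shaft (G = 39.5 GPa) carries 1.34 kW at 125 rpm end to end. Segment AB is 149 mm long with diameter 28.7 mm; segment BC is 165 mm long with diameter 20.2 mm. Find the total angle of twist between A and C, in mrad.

32.0 mrad

ω = 2π·125/60 = 13.09 rad/s, so T = P/ω = 1.34×10³ / 13.09 = 102.4 N·m.
J_AB = π(0.0287)⁴/32 = 6.66×10^-8 m⁴; J_BC = π(0.0202)⁴/32 = 1.63×10^-8 m⁴.
θ = (T/G)·Σ L_i/J_i = (102.4/39.5×10⁹)·(0.149/6.66×10^-8 + 0.165/1.63×10^-8) = 0.03196 rad.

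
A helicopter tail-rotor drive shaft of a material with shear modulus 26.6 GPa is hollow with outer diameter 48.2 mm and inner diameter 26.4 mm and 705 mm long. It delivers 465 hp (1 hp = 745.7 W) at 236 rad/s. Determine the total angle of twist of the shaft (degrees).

4.63°

ω = 236 rad/s, so T = P/ω = 465×745.7 / 236.0 = 1469 N·m.
J = π(d_o⁴ − d_i⁴)/32 = π(0.0482⁴ − 0.0264⁴)/32 = 4.822×10^-7 m⁴.
θ = T·L/(G·J) = 1469 × 0.705 / (26.6×10⁹ × 4.822×10^-7) = 0.08076 rad.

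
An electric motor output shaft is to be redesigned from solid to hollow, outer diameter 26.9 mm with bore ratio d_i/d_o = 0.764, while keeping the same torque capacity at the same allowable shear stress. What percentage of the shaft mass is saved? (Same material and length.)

45.0 %

Equal τ_max and T ⇒ the solid shaft needs d_s³ = d_o³(1−k⁴), so d_s = 26.9·(1−0.764⁴)^(1/3) = 23.41 mm.
Area ratio A_h/A_s = d_o²(1−k²)/d_s² = (1−k²)/(1−k⁴)^(2/3) = 0.5496.
Mass saving = 1 − 0.5496 = 45.0 %.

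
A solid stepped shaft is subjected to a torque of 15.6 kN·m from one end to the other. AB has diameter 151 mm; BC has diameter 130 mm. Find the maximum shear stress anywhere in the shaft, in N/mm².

36.2 N/mm²

Under the same torque, τ_max = 16T/(πd³) is largest where d is smallest — segment BC (d = 130 mm).
τ_max = 16·15600/(π·(0.130)³) = 3.616×10^7 Pa.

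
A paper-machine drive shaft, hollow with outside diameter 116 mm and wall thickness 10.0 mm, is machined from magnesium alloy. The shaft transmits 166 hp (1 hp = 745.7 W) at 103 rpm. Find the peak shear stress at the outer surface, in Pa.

7.05e7 Pa

ω = 2π·103/60 = 10.79 rad/s, so T = P/ω = 166×745.7 / 10.79 = 11480 N·m.
J = π(d_o⁴ − d_i⁴)/32 = π(0.116⁴ − 0.0960⁴)/32 = 9.437×10^-6 m⁴.
τ_max = T·r/J = 11480 × 0.0580 / 9.437×10^-6 = 7.053×10^7 Pa.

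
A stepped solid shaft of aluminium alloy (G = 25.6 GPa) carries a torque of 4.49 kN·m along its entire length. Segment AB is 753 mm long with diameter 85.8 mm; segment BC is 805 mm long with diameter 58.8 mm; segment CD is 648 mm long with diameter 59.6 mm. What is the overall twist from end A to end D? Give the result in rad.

0.237 rad

J_AB = π(0.0858)⁴/32 = 5.32×10^-6 m⁴; J_BC = π(0.0588)⁴/32 = 1.17×10^-6 m⁴; J_CD = π(0.0596)⁴/32 = 1.24×10^-6 m⁴.
θ = (T/G)·Σ L_i/J_i = (4490/25.6×10⁹)·(0.753/5.32×10^-6 + 0.805/1.17×10^-6 + 0.648/1.24×10^-6) = 0.2369 rad.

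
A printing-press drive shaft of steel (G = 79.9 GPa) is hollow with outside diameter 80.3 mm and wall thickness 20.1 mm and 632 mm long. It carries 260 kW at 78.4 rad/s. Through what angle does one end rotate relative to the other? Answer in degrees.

ω = 78.4 rad/s, so T = P/ω = 260×10³ / 78.40 = 3316 N·m.
J = π(d_o⁴ − d_i⁴)/32 = π(0.0803⁴ − 0.0401⁴)/32 = 3.828×10^-6 m⁴.
θ = T·L/(G·J) = 3316 × 0.632 / (79.9×10⁹ × 3.828×10^-6) = 6.853×10^-3 rad.

0.393°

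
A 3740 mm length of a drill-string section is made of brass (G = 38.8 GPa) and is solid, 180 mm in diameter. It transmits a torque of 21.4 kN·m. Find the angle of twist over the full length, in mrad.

J = πd⁴/32 = π(0.180)⁴/32 = 1.031×10^-4 m⁴.
θ = T·L/(G·J) = 21400 × 3.74 / (38.8×10⁹ × 1.031×10^-4) = 0.02002 rad.

20.0 mrad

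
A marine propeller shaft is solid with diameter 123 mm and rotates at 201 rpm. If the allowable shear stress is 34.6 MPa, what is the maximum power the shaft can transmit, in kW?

J = πd⁴/32 = π(0.123)⁴/32 = 2.247×10^-5 m⁴.
T_max = τ_allow·J/r = 3.46×10^7 × 2.247×10^-5 / 0.0615 = 12640 N·m.
ω = 2π·201/60 = 21.05 rad/s, so P_max = T_max·ω = 2.661×10^5 W.

266 kW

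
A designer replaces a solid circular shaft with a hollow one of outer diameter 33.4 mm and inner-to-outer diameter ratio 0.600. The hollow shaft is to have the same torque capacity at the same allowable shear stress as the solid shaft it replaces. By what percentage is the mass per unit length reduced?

Equal τ_max and T ⇒ the solid shaft needs d_s³ = d_o³(1−k⁴), so d_s = 33.4·(1−0.600⁴)^(1/3) = 31.89 mm.
Area ratio A_h/A_s = d_o²(1−k²)/d_s² = (1−k²)/(1−k⁴)^(2/3) = 0.7020.
Mass saving = 1 − 0.7020 = 29.8 %.

29.8 %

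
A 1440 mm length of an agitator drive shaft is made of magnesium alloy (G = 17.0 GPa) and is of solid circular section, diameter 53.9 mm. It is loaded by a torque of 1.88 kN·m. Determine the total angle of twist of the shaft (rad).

0.192 rad

J = πd⁴/32 = π(0.0539)⁴/32 = 8.286×10^-7 m⁴.
θ = T·L/(G·J) = 1880 × 1.44 / (17.0×10⁹ × 8.286×10^-7) = 0.1922 rad.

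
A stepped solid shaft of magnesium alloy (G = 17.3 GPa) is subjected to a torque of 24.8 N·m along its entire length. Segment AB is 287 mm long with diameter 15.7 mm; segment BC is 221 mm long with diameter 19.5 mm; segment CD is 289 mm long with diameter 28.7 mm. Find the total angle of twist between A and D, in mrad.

J_AB = π(0.0157)⁴/32 = 5.96×10^-9 m⁴; J_BC = π(0.0195)⁴/32 = 1.42×10^-8 m⁴; J_CD = π(0.0287)⁴/32 = 6.66×10^-8 m⁴.
θ = (T/G)·Σ L_i/J_i = (24.80/17.3×10⁹)·(0.287/5.96×10^-9 + 0.221/1.42×10^-8 + 0.289/6.66×10^-8) = 0.09751 rad.

97.5 mrad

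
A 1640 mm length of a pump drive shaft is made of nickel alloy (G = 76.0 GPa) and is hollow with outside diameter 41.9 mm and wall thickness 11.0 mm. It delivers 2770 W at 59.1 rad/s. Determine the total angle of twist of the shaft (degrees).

0.202°

ω = 59.1 rad/s, so T = P/ω = 2770 / 59.10 = 46.87 N·m.
J = π(d_o⁴ − d_i⁴)/32 = π(0.0419⁴ − 0.0199⁴)/32 = 2.872×10^-7 m⁴.
θ = T·L/(G·J) = 46.87 × 1.64 / (76.0×10⁹ × 2.872×10^-7) = 3.522×10^-3 rad.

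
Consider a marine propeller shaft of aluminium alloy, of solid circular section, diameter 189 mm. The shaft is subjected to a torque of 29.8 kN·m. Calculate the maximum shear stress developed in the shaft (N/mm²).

22.5 N/mm²

J = πd⁴/32 = π(0.189)⁴/32 = 1.253×10^-4 m⁴.
τ_max = T·r/J = 29800 × 0.0945 / 1.253×10^-4 = 2.248×10^7 Pa.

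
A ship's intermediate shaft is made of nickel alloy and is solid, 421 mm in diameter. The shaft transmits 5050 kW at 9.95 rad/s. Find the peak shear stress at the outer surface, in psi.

5020 psi

ω = 9.95 rad/s, so T = P/ω = 5050×10³ / 9.950 = 507500 N·m.
J = πd⁴/32 = π(0.421)⁴/32 = 3.084×10^-3 m⁴.
τ_max = T·r/J = 507500 × 0.210 / 3.084×10^-3 = 3.464×10^7 Pa.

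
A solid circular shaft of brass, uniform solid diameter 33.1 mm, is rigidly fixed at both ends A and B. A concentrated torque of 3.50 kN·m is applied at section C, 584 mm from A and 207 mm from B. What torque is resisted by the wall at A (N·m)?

916 N·m

With uniform GJ and both ends fixed, compatibility θ_AC = θ_CB gives T_A·a = T_B·b, together with T_A + T_B = T₀.
T_A = T₀·b/(a+b) = 3500·207/791.0 = 915.9 N·m; T_B = 2584 N·m.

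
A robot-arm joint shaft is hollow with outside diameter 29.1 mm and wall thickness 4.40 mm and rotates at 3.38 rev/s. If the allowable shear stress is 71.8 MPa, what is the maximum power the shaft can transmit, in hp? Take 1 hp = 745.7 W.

J = π(d_o⁴ − d_i⁴)/32 = π(0.0291⁴ − 0.0203⁴)/32 = 5.373×10^-8 m⁴.
T_max = τ_allow·J/r = 7.18×10^7 × 5.373×10^-8 / 0.0146 = 265.1 N·m.
ω = 2π·3.38 = 21.24 rad/s, so P_max = T_max·ω = 5631 W.

7.55 hp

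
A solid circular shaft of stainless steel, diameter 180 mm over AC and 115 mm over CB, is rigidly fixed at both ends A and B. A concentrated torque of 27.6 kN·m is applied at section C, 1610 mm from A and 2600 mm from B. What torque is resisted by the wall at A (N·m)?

25000 N·m

Compatibility: T_A·a/J_AC = T_B·b/J_CB with T_A + T_B = T₀.
J_AC = 1.03×10^-4 m⁴, J_CB = 1.72×10^-5 m⁴, so T_A = T₀·(J_AC/a)/((J_AC/a)+(J_CB/b)) = 25020 N·m, T_B = 2581 N·m.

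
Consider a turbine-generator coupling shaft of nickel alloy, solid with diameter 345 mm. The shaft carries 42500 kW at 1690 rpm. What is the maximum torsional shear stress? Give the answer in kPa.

29800 kPa

ω = 2π·1690/60 = 177.0 rad/s, so T = P/ω = 42500×10³ / 177.0 = 240100 N·m.
J = πd⁴/32 = π(0.345)⁴/32 = 1.391×10^-3 m⁴.
τ_max = T·r/J = 240100 × 0.172 / 1.391×10^-3 = 2.978×10^7 Pa.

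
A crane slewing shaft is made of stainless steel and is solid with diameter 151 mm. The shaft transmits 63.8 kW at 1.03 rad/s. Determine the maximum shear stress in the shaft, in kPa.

ω = 1.03 rad/s, so T = P/ω = 63.8×10³ / 1.030 = 61940 N·m.
J = πd⁴/32 = π(0.151)⁴/32 = 5.104×10^-5 m⁴.
τ_max = T·r/J = 61940 × 0.0755 / 5.104×10^-5 = 9.163×10^7 Pa.

91600 kPa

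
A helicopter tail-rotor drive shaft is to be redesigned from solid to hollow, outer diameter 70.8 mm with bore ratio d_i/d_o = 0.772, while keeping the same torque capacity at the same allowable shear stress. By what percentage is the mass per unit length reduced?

Equal τ_max and T ⇒ the solid shaft needs d_s³ = d_o³(1−k⁴), so d_s = 70.8·(1−0.772⁴)^(1/3) = 61.17 mm.
Area ratio A_h/A_s = d_o²(1−k²)/d_s² = (1−k²)/(1−k⁴)^(2/3) = 0.5413.
Mass saving = 1 − 0.5413 = 45.9 %.

45.9 %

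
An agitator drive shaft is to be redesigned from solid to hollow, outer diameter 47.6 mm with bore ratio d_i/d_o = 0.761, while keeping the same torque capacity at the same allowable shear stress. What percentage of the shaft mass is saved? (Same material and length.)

44.7 %

Equal τ_max and T ⇒ the solid shaft needs d_s³ = d_o³(1−k⁴), so d_s = 47.6·(1−0.761⁴)^(1/3) = 41.54 mm.
Area ratio A_h/A_s = d_o²(1−k²)/d_s² = (1−k²)/(1−k⁴)^(2/3) = 0.5526.
Mass saving = 1 − 0.5526 = 44.7 %.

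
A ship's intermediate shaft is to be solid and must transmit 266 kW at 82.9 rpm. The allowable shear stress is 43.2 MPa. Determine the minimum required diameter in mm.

153 mm

ω = 2π·82.9/60 = 8.681 rad/s, so T = P/ω = 266×10³ / 8.681 = 30640 N·m.
For a solid shaft τ_max = 16T/(πd³), so d = (16T/(π τ_allow))^(1/3) = (16·30640/(π·4.32×10^7))^(1/3) = 0.1534 m.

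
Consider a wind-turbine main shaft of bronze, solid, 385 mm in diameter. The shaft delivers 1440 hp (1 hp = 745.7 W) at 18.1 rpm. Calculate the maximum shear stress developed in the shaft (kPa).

ω = 2π·18.1/60 = 1.895 rad/s, so T = P/ω = 1440×745.7 / 1.895 = 566500 N·m.
J = πd⁴/32 = π(0.385)⁴/32 = 2.157×10^-3 m⁴.
τ_max = T·r/J = 566500 × 0.193 / 2.157×10^-3 = 5.056×10^7 Pa.

50600 kPa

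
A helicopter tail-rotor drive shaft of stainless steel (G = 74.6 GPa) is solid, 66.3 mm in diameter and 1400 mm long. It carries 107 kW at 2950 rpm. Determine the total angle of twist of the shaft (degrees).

0.196°

ω = 2π·2950/60 = 308.9 rad/s, so T = P/ω = 107×10³ / 308.9 = 346.4 N·m.
J = πd⁴/32 = π(0.0663)⁴/32 = 1.897×10^-6 m⁴.
θ = T·L/(G·J) = 346.4 × 1.40 / (74.6×10⁹ × 1.897×10^-6) = 3.427×10^-3 rad.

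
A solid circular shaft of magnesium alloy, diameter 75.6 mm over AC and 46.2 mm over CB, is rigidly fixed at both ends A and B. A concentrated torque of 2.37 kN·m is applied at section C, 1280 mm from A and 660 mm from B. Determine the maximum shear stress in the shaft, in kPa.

26100 kPa

Compatibility: T_A·a/J_AC = T_B·b/J_CB with T_A + T_B = T₀.
J_AC = 3.21×10^-6 m⁴, J_CB = 4.47×10^-7 m⁴, so T_A = T₀·(J_AC/a)/((J_AC/a)+(J_CB/b)) = 1865 N·m, T_B = 504.6 N·m.
τ in each portion: τ_AC = 2.20×10^7 Pa, τ_CB = 2.61×10^7 Pa; maximum is in CB.
τ_max = T_CB·r/J = 504.6·0.0231/4.47×10^-7 = 2.606×10^7 Pa.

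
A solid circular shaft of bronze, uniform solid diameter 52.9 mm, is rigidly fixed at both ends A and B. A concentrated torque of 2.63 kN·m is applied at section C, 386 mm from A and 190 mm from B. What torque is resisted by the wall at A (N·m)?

868 N·m

With uniform GJ and both ends fixed, compatibility θ_AC = θ_CB gives T_A·a = T_B·b, together with T_A + T_B = T₀.
T_A = T₀·b/(a+b) = 2630·190/576.0 = 867.5 N·m; T_B = 1762 N·m.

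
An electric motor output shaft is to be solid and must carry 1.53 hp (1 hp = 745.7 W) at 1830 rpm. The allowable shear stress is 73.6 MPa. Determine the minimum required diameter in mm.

ω = 2π·1830/60 = 191.6 rad/s, so T = P/ω = 1.53×745.7 / 191.6 = 5.954 N·m.
For a solid shaft τ_max = 16T/(πd³), so d = (16T/(π τ_allow))^(1/3) = (16·5.954/(π·7.36×10^7))^(1/3) = 0.007441 m.

7.44 mm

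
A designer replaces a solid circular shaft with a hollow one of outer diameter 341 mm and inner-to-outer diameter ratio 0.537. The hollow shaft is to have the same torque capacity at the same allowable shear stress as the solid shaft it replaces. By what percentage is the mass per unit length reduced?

Equal τ_max and T ⇒ the solid shaft needs d_s³ = d_o³(1−k⁴), so d_s = 341·(1−0.537⁴)^(1/3) = 331.3 mm.
Area ratio A_h/A_s = d_o²(1−k²)/d_s² = (1−k²)/(1−k⁴)^(2/3) = 0.7540.
Mass saving = 1 − 0.7540 = 24.6 %.

24.6 %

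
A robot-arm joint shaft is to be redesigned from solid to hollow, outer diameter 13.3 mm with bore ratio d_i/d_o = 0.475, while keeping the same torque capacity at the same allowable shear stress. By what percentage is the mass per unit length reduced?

Equal τ_max and T ⇒ the solid shaft needs d_s³ = d_o³(1−k⁴), so d_s = 13.3·(1−0.475⁴)^(1/3) = 13.07 mm.
Area ratio A_h/A_s = d_o²(1−k²)/d_s² = (1−k²)/(1−k⁴)^(2/3) = 0.8018.
Mass saving = 1 − 0.8018 = 19.8 %.

19.8 %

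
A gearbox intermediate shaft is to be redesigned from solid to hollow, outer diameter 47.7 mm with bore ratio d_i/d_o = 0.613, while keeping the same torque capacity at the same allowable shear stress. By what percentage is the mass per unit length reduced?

Equal τ_max and T ⇒ the solid shaft needs d_s³ = d_o³(1−k⁴), so d_s = 47.7·(1−0.613⁴)^(1/3) = 45.34 mm.
Area ratio A_h/A_s = d_o²(1−k²)/d_s² = (1−k²)/(1−k⁴)^(2/3) = 0.6909.
Mass saving = 1 − 0.6909 = 30.9 %.

30.9 %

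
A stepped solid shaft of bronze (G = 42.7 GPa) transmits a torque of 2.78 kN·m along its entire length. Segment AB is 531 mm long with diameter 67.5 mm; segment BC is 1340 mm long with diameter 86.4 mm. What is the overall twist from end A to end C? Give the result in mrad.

32.9 mrad

J_AB = π(0.0675)⁴/32 = 2.04×10^-6 m⁴; J_BC = π(0.0864)⁴/32 = 5.47×10^-6 m⁴.
θ = (T/G)·Σ L_i/J_i = (2780/42.7×10⁹)·(0.531/2.04×10^-6 + 1.34/5.47×10^-6) = 0.03291 rad.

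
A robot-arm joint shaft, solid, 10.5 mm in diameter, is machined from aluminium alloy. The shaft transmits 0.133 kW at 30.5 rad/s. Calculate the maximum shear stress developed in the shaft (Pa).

1.92e7 Pa

ω = 30.5 rad/s, so T = P/ω = 0.133×10³ / 30.50 = 4.361 N·m.
J = πd⁴/32 = π(0.0105)⁴/32 = 1.193×10^-9 m⁴.
τ_max = T·r/J = 4.361 × 0.00525 / 1.193×10^-9 = 1.918×10^7 Pa.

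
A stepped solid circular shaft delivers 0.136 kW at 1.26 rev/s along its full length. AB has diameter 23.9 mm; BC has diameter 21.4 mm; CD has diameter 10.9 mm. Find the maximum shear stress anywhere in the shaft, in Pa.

ω = 2π·1.26 = 7.917 rad/s, so T = P/ω = 0.136×10³ / 7.917 = 17.18 N·m.
Under the same torque, τ_max = 16T/(πd³) is largest where d is smallest — segment CD (d = 10.9 mm).
τ_max = 16·17.18/(π·(0.0109)³) = 6.756×10^7 Pa.

6.76e7 Pa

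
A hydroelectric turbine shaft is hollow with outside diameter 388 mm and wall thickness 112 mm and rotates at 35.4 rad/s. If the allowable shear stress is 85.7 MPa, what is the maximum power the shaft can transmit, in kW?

J = π(d_o⁴ − d_i⁴)/32 = π(0.388⁴ − 0.164⁴)/32 = 2.154×10^-3 m⁴.
T_max = τ_allow·J/r = 8.57×10^7 × 2.154×10^-3 / 0.194 = 951500 N·m.
ω = 35.4 rad/s, so P_max = T_max·ω = 3.368×10^7 W.

33700 kW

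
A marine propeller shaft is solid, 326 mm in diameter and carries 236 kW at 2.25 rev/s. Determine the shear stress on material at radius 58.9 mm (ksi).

ω = 2π·2.25 = 14.14 rad/s, so T = P/ω = 236×10³ / 14.14 = 16690 N·m.
J = πd⁴/32 = π(0.326)⁴/32 = 1.109×10^-3 m⁴.
Shear stress varies linearly with radius: τ = T·r/J = 16690 × 0.0589 / 1.109×10^-3 = 8.867×10^5 Pa.

0.129 ksi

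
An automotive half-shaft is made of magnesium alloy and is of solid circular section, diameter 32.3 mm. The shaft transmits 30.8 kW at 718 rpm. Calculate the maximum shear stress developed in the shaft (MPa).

ω = 2π·718/60 = 75.19 rad/s, so T = P/ω = 30.8×10³ / 75.19 = 409.6 N·m.
J = πd⁴/32 = π(0.0323)⁴/32 = 1.069×10^-7 m⁴.
τ_max = T·r/J = 409.6 × 0.0161 / 1.069×10^-7 = 6.191×10^7 Pa.

61.9 MPa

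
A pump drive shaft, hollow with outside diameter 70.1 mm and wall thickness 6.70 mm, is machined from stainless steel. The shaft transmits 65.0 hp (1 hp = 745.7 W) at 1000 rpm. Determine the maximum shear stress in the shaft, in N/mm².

12.0 N/mm²

ω = 2π·1000/60 = 104.7 rad/s, so T = P/ω = 65.0×745.7 / 104.7 = 462.9 N·m.
J = π(d_o⁴ − d_i⁴)/32 = π(0.0701⁴ − 0.0567⁴)/32 = 1.356×10^-6 m⁴.
τ_max = T·r/J = 462.9 × 0.0350 / 1.356×10^-6 = 1.196×10^7 Pa.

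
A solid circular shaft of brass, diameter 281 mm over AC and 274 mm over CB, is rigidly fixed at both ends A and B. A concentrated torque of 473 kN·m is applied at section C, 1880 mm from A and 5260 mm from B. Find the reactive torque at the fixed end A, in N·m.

357000 N·m

Compatibility: T_A·a/J_AC = T_B·b/J_CB with T_A + T_B = T₀.
J_AC = 6.12×10^-4 m⁴, J_CB = 5.53×10^-4 m⁴, so T_A = T₀·(J_AC/a)/((J_AC/a)+(J_CB/b)) = 357500 N·m, T_B = 115500 N·m.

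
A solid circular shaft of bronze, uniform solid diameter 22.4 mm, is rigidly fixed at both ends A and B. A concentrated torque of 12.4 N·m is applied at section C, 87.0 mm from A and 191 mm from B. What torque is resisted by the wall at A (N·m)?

8.52 N·m

With uniform GJ and both ends fixed, compatibility θ_AC = θ_CB gives T_A·a = T_B·b, together with T_A + T_B = T₀.
T_A = T₀·b/(a+b) = 12.40·191/278.0 = 8.519 N·m; T_B = 3.881 N·m.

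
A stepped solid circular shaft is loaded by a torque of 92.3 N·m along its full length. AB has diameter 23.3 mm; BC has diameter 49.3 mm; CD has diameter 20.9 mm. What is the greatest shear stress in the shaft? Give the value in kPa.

Under the same torque, τ_max = 16T/(πd³) is largest where d is smallest — segment CD (d = 20.9 mm).
τ_max = 16·92.30/(π·(0.0209)³) = 5.149×10^7 Pa.

51500 kPa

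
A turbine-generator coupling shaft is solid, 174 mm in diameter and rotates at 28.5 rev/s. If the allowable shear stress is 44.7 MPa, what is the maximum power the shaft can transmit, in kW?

J = πd⁴/32 = π(0.174)⁴/32 = 8.999×10^-5 m⁴.
T_max = τ_allow·J/r = 4.47×10^7 × 8.999×10^-5 / 0.0870 = 46240 N·m.
ω = 2π·28.5 = 179.1 rad/s, so P_max = T_max·ω = 8.280×10^6 W.

8280 kW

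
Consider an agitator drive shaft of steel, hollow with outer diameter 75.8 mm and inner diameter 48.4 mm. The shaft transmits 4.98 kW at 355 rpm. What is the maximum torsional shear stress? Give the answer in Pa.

1.88e6 Pa

ω = 2π·355/60 = 37.18 rad/s, so T = P/ω = 4.98×10³ / 37.18 = 134.0 N·m.
J = π(d_o⁴ − d_i⁴)/32 = π(0.0758⁴ − 0.0484⁴)/32 = 2.702×10^-6 m⁴.
τ_max = T·r/J = 134.0 × 0.0379 / 2.702×10^-6 = 1.879×10^6 Pa.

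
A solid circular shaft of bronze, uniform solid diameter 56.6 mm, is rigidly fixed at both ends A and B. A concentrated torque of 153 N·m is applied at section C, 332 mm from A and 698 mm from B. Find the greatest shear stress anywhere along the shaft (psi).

With uniform GJ and both ends fixed, compatibility θ_AC = θ_CB gives T_A·a = T_B·b, together with T_A + T_B = T₀.
T_A = T₀·b/(a+b) = 153.0·698/1030 = 103.7 N·m; T_B = 49.32 N·m.
τ in each portion: τ_AC = 2.91×10^6 Pa, τ_CB = 1.39×10^6 Pa; maximum is in AC.
τ_max = T_AC·r/J = 103.7·0.0283/1.01×10^-6 = 2.912×10^6 Pa.

422 psi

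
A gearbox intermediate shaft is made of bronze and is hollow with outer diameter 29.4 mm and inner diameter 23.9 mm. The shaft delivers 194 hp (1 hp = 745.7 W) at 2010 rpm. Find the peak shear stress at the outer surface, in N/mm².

ω = 2π·2010/60 = 210.5 rad/s, so T = P/ω = 194×745.7 / 210.5 = 687.3 N·m.
J = π(d_o⁴ − d_i⁴)/32 = π(0.0294⁴ − 0.0239⁴)/32 = 4.132×10^-8 m⁴.
τ_max = T·r/J = 687.3 × 0.0147 / 4.132×10^-8 = 2.445×10^8 Pa.

245 N/mm²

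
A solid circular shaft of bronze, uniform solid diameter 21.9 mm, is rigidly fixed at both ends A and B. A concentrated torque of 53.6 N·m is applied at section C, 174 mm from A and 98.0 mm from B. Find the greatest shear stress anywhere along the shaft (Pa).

1.66e7 Pa

With uniform GJ and both ends fixed, compatibility θ_AC = θ_CB gives T_A·a = T_B·b, together with T_A + T_B = T₀.
T_A = T₀·b/(a+b) = 53.60·98.0/272.0 = 19.31 N·m; T_B = 34.29 N·m.
τ in each portion: τ_AC = 9.36×10^6 Pa, τ_CB = 1.66×10^7 Pa; maximum is in CB.
τ_max = T_CB·r/J = 34.29·0.0109/2.26×10^-8 = 1.663×10^7 Pa.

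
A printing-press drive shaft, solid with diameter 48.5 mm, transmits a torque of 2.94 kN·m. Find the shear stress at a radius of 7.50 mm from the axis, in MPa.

J = πd⁴/32 = π(0.0485)⁴/32 = 5.432×10^-7 m⁴.
Shear stress varies linearly with radius: τ = T·r/J = 2940 × 0.00750 / 5.432×10^-7 = 4.059×10^7 Pa.

40.6 MPa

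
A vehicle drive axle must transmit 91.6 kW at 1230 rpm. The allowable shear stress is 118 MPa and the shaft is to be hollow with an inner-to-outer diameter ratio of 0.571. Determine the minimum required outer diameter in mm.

32.5 mm

ω = 2π·1230/60 = 128.8 rad/s, so T = P/ω = 91.6×10³ / 128.8 = 711.2 N·m.
For a hollow shaft with d_i/d_o = 0.571: τ_max = 16T/(π d_o³ (1−k⁴)), so d_o = [16T/(π τ_allow (1−k⁴))]^(1/3) = [16·711.2/(π·1.18×10^8·0.8937)]^(1/3) = 0.03251 m.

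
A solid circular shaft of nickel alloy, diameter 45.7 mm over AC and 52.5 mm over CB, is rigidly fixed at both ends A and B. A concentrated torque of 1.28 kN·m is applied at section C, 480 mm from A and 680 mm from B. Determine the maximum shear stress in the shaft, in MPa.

30.6 MPa

Compatibility: T_A·a/J_AC = T_B·b/J_CB with T_A + T_B = T₀.
J_AC = 4.28×10^-7 m⁴, J_CB = 7.46×10^-7 m⁴, so T_A = T₀·(J_AC/a)/((J_AC/a)+(J_CB/b)) = 574.1 N·m, T_B = 705.9 N·m.
τ in each portion: τ_AC = 3.06×10^7 Pa, τ_CB = 2.48×10^7 Pa; maximum is in AC.
τ_max = T_AC·r/J = 574.1·0.0229/4.28×10^-7 = 3.064×10^7 Pa.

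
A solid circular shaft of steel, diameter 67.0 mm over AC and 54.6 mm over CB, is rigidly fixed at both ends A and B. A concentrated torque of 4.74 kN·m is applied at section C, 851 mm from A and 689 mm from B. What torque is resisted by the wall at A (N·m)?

3070 N·m

Compatibility: T_A·a/J_AC = T_B·b/J_CB with T_A + T_B = T₀.
J_AC = 1.98×10^-6 m⁴, J_CB = 8.73×10^-7 m⁴, so T_A = T₀·(J_AC/a)/((J_AC/a)+(J_CB/b)) = 3068 N·m, T_B = 1672 N·m.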